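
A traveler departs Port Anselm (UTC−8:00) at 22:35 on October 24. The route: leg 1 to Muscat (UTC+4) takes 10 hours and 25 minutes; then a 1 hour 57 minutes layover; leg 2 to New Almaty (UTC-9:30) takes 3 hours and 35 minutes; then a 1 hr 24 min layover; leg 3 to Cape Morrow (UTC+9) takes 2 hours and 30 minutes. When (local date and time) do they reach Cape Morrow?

11:26 on October 26

Convert departure to UTC: 22:35 + 8:00 = 06:35 UTC on Oct 25.
Add 10 hours and 25 minutes leg 1 → 17:00 UTC.
Add 1 hour and 57 minutes layover in Muscat → 18:57 UTC.
Add 3 hours 35 minutes leg 2 → 22:32 UTC.
Add 1 hour 24 minutes layover in New Almaty → 23:56 UTC.
Add 2 hours 30 minutes leg 3 → 02:26 UTC (Oct 26).
Cape Morrow is UTC+9:00, so local arrival = 02:26 + 9:00 = 11:26 on Oct 26.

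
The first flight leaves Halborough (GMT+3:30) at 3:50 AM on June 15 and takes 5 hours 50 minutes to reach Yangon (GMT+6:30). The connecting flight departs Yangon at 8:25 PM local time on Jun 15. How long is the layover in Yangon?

Convert departure to UTC: 3:50 AM − 3:30 = 12:20 AM UTC on Jun 15.
Add 5 hours and 50 minutes flight time → 6:10 AM UTC.
Yangon is UTC+6:30, so local arrival = 6:10 AM + 6:30 = 12:40 PM on Jun 15.
Layover = 8:25 PM − 12:40 PM = 7 hours 45 minutes.

7 hours 45 minutes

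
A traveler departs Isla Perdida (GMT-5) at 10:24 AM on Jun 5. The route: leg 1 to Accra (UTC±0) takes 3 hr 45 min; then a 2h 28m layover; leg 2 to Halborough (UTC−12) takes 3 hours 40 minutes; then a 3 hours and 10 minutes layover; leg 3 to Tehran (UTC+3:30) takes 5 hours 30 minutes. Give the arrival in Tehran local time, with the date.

Convert departure to UTC: 10:24 AM + 5:00 = 3:24 PM UTC on Jun 5.
Add 3 hours 45 minutes leg 1 → 7:09 PM UTC.
Add 2 hours 28 minutes layover in Accra → 9:37 PM UTC.
Add 3 hours and 40 minutes leg 2 → 1:17 AM UTC (Jun 6).
Add 3 hours and 10 minutes layover in Halborough → 4:27 AM UTC.
Add 5 hours 30 minutes leg 3 → 9:57 AM UTC.
Tehran is UTC+3:30, so local arrival = 9:57 AM + 3:30 = 1:27 PM on Jun 6.

1:27 PM on June 6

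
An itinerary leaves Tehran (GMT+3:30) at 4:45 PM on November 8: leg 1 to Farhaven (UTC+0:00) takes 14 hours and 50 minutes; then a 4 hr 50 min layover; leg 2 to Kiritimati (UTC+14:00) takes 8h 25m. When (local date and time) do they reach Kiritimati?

7:20 AM on November 10

Convert departure to UTC: 4:45 PM − 3:30 = 1:15 PM UTC on Nov 8.
Add 14 hours and 50 minutes leg 1 → 4:05 AM UTC (Nov 9).
Add 4 hours 50 minutes layover in Farhaven → 8:55 AM UTC.
Add 8 hours and 25 minutes leg 2 → 5:20 PM UTC.
Kiritimati is UTC+14:00, so local arrival = 5:20 PM + 14:00 = 7:20 AM on Nov 10.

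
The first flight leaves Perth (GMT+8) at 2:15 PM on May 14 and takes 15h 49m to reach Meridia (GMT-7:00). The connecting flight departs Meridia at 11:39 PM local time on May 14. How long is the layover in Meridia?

8 hours 35 minutes

Convert departure to UTC: 2:15 PM − 8:00 = 6:15 AM UTC on May 14.
Add 15 hours and 49 minutes flight time → 10:04 PM UTC.
Meridia is UTC−7:00, so local arrival = 10:04 PM − 7:00 = 3:04 PM on May 14.
Layover = 11:39 PM − 3:04 PM = 8 hours 35 minutes.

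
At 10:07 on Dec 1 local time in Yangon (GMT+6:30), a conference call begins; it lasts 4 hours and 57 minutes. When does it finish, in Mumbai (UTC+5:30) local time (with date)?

Convert start to UTC: 10:07 − 6:30 = 03:37 UTC on Dec 1.
Add 4 hours and 57 minutes duration → 08:34 UTC.
Mumbai is UTC+5:30, so local end time = 08:34 + 5:30 = 14:04 on Dec 1.

14:04 on December 1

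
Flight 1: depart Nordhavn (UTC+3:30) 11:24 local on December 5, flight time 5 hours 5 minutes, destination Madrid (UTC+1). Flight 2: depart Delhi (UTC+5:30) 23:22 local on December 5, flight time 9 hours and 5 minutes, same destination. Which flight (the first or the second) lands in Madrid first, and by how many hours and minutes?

Flight 1 in UTC: 11:24 − 3:30 = 07:54 on Dec 5.
+5 hours 5 minutes → arrive 12:59 UTC on Dec 5.
Flight 2 in UTC: 23:22 − 5:30 = 17:52 on Dec 5.
+9 hours 5 minutes → arrive 02:57 UTC on Dec 6.
Flight 1 lands earlier by 13 hours 58 minutes.

the first, by 13 hours 58 minutes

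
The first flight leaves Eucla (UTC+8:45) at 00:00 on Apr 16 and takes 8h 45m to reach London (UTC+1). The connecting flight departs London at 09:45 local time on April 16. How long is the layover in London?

Convert departure to UTC: 00:00 − 8:45 = 15:15 UTC on Apr 15.
Add 8 hours 45 minutes flight time → 00:00 UTC (Apr 16).
London is UTC+1:00, so local arrival = 00:00 + 1:00 = 01:00 on Apr 16.
Layover = 09:45 − 01:00 = 8 hours 45 minutes.

8 hours 45 minutes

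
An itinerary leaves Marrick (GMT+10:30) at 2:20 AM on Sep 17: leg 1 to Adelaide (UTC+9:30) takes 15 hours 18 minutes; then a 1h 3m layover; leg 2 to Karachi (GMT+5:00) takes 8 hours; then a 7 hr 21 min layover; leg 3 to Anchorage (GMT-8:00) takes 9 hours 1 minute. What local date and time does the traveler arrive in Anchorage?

12:33 AM on September 18

Convert departure to UTC: 2:20 AM − 10:30 = 3:50 PM UTC on Sep 16.
Add 15 hours 18 minutes leg 1 → 7:08 AM UTC (Sep 17).
Add 1 hour 3 minutes layover in Adelaide → 8:11 AM UTC.
Add 8 hours leg 2 → 4:11 PM UTC.
Add 7 hours 21 minutes layover in Karachi → 11:32 PM UTC.
Add 9 hours 1 minute leg 3 → 8:33 AM UTC (Sep 18).
Anchorage is UTC−8:00, so local arrival = 8:33 AM − 8:00 = 12:33 AM on Sep 18.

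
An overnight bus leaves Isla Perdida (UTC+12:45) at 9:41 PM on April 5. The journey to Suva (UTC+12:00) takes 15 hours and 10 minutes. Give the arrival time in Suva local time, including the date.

12:06 PM on Apr 6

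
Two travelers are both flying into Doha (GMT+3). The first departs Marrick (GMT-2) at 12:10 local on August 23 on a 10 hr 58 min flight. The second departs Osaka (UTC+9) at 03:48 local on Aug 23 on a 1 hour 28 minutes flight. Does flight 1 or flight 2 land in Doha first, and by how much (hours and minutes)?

Flight 1 in UTC: 12:10 + 2:00 = 14:10 on Aug 23.
+10 hours and 58 minutes → arrive 01:08 UTC on Aug 24.
Flight 2 in UTC: 03:48 − 9:00 = 18:48 on Aug 22.
+1 hour 28 minutes → arrive 20:16 UTC on Aug 22.
Flight 2 lands earlier by 28 hours 52 minutes.

the second, by 28 hours 52 minutes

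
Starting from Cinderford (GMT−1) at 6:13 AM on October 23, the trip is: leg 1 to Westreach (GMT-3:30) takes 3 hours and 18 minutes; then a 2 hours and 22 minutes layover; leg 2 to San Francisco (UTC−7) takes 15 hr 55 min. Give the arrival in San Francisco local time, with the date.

Convert departure to UTC: 6:13 AM + 1:00 = 7:13 AM UTC on Oct 23.
Add 3 hours 18 minutes leg 1 → 10:31 AM UTC.
Add 2 hours and 22 minutes layover in Westreach → 12:53 PM UTC.
Add 15 hours 55 minutes leg 2 → 4:48 AM UTC (Oct 24).
San Francisco is UTC−7:00, so local arrival = 4:48 AM − 7:00 = 9:48 PM on Oct 23.

9:48 PM on Oct 23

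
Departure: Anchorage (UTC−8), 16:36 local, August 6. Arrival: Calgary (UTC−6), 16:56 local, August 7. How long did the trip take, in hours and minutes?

Calgary is 2:00 ahead of Anchorage.
Clock-face elapsed time (ignoring zones) is 24 hours 20 minutes.
Actual elapsed = 24 hours 20 minutes − 2:00 = 22 hours 20 minutes.

22 hours 20 minutes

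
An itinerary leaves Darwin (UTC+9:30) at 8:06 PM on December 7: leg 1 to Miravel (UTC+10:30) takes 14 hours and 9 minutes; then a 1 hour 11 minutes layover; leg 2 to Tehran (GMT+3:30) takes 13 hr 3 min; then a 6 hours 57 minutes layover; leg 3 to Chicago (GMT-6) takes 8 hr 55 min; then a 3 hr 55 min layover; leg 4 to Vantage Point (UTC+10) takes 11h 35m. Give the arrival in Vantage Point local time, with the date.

Convert departure to UTC: 8:06 PM − 9:30 = 10:36 AM UTC on Dec 7.
Add 14 hours and 9 minutes leg 1 → 12:45 AM UTC (Dec 8).
Add 1 hour 11 minutes layover in Miravel → 1:56 AM UTC.
Add 13 hours 3 minutes leg 2 → 2:59 PM UTC.
Add 6 hours 57 minutes layover in Tehran → 9:56 PM UTC.
Add 8 hours and 55 minutes leg 3 → 6:51 AM UTC (Dec 9).
Add 3 hours 55 minutes layover in Chicago → 10:46 AM UTC.
Add 11 hours and 35 minutes leg 4 → 10:21 PM UTC.
Vantage Point is UTC+10:00, so local arrival = 10:21 PM + 10:00 = 8:21 AM on Dec 10.

8:21 AM on Dec 10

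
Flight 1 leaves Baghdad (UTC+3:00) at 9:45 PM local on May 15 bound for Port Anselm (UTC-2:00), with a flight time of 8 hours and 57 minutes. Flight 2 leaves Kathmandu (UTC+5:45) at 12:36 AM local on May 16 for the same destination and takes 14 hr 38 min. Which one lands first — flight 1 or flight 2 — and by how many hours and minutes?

Flight 1 in UTC: 9:45 PM − 3:00 = 6:45 PM on May 15.
+8 hours and 57 minutes → arrive 3:42 AM UTC on May 16.
Flight 2 in UTC: 12:36 AM − 5:45 = 6:51 PM on May 15.
+14 hours 38 minutes → arrive 9:29 AM UTC on May 16.
Flight 1 lands earlier by 5 hours 47 minutes.

the first, by 5 hours 47 minutes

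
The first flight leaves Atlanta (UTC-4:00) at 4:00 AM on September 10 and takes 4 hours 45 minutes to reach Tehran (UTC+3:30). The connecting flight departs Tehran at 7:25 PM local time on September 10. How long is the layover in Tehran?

3 hours 10 minutes

Convert departure to UTC: 4:00 AM + 4:00 = 8:00 AM UTC on Sep 10.
Add 4 hours and 45 minutes flight time → 12:45 PM UTC.
Tehran is UTC+3:30, so local arrival = 12:45 PM + 3:30 = 4:15 PM on Sep 10.
Layover = 7:25 PM − 4:15 PM = 3 hours 10 minutes.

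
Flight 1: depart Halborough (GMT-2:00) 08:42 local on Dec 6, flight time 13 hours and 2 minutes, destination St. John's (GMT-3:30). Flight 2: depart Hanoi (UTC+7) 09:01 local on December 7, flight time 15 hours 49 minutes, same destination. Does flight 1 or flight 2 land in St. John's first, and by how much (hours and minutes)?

the first, by 18 hours 6 minutes

Flight 1 in UTC: 08:42 + 2:00 = 10:42 on Dec 6.
+13 hours 2 minutes → arrive 23:44 UTC on Dec 6.
Flight 2 in UTC: 09:01 − 7:00 = 02:01 on Dec 7.
+15 hours 49 minutes → arrive 17:50 UTC on Dec 7.
Flight 1 lands earlier by 18 hours 6 minutes.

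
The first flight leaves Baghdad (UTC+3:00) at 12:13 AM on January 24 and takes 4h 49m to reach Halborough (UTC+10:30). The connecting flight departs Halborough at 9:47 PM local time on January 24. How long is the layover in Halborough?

Convert departure to UTC: 12:13 AM − 3:00 = 9:13 PM UTC on Jan 23.
Add 4 hours 49 minutes flight time → 2:02 AM UTC (Jan 24).
Halborough is UTC+10:30, so local arrival = 2:02 AM + 10:30 = 12:32 PM on Jan 24.
Layover = 9:47 PM − 12:32 PM = 9 hours 15 minutes.

9 hours 15 minutes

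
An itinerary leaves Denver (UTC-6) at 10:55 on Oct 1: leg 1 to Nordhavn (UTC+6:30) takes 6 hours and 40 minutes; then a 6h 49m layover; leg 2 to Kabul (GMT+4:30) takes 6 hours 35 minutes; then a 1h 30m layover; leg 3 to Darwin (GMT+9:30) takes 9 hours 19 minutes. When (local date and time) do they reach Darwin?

09:18 on Oct 3

Convert departure to UTC: 10:55 + 6:00 = 16:55 UTC on Oct 1.
Add 6 hours and 40 minutes leg 1 → 23:35 UTC.
Add 6 hours 49 minutes layover in Nordhavn → 06:24 UTC (Oct 2).
Add 6 hours 35 minutes leg 2 → 12:59 UTC.
Add 1 hour 30 minutes layover in Kabul → 14:29 UTC.
Add 9 hours and 19 minutes leg 3 → 23:48 UTC.
Darwin is UTC+9:30, so local arrival = 23:48 + 9:30 = 09:18 on Oct 3.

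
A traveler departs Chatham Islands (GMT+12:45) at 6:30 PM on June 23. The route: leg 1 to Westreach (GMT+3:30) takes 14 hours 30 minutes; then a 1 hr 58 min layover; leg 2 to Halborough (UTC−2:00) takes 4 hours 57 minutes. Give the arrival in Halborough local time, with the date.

Convert departure to UTC: 6:30 PM − 12:45 = 5:45 AM UTC on Jun 23.
Add 14 hours 30 minutes leg 1 → 8:15 PM UTC.
Add 1 hour and 58 minutes layover in Westreach → 10:13 PM UTC.
Add 4 hours and 57 minutes leg 2 → 3:10 AM UTC (Jun 24).
Halborough is UTC−2:00, so local arrival = 3:10 AM − 2:00 = 1:10 AM on Jun 24.

1:10 AM on Jun 24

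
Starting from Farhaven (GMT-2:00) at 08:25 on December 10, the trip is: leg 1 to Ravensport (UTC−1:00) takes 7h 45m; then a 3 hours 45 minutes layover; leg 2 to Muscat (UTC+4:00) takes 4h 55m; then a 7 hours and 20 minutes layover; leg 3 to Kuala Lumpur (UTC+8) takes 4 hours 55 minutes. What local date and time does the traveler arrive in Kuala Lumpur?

23:05 on December 11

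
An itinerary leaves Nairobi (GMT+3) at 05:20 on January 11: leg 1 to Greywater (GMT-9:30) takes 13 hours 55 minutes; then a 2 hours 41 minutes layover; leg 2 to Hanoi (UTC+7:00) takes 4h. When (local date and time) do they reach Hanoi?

05:56 on January 12

Convert departure to UTC: 05:20 − 3:00 = 02:20 UTC on Jan 11.
Add 13 hours and 55 minutes leg 1 → 16:15 UTC.
Add 2 hours and 41 minutes layover in Greywater → 18:56 UTC.
Add 4 hours leg 2 → 22:56 UTC.
Hanoi is UTC+7:00, so local arrival = 22:56 + 7:00 = 05:56 on Jan 12.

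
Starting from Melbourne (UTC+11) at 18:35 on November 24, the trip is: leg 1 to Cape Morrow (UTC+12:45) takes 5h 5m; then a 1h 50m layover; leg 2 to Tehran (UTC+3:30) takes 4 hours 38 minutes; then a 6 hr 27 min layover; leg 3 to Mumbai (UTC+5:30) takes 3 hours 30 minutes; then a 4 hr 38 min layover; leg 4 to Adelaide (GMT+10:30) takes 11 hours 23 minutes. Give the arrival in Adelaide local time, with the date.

Convert departure to UTC: 18:35 − 11:00 = 07:35 UTC on Nov 24.
Add 5 hours 5 minutes leg 1 → 12:40 UTC.
Add 1 hour and 50 minutes layover in Cape Morrow → 14:30 UTC.
Add 4 hours and 38 minutes leg 2 → 19:08 UTC.
Add 6 hours and 27 minutes layover in Tehran → 01:35 UTC (Nov 25).
Add 3 hours 30 minutes leg 3 → 05:05 UTC.
Add 4 hours 38 minutes layover in Mumbai → 09:43 UTC.
Add 11 hours and 23 minutes leg 4 → 21:06 UTC.
Adelaide is UTC+10:30, so local arrival = 21:06 + 10:30 = 07:36 on Nov 26.

07:36 on Nov 26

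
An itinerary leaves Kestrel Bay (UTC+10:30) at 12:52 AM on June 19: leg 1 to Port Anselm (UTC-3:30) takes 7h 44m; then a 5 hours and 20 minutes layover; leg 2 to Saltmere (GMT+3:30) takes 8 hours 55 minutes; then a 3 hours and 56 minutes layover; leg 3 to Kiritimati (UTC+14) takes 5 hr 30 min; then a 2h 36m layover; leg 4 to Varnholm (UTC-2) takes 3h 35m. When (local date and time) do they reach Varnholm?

Convert departure to UTC: 12:52 AM − 10:30 = 2:22 PM UTC on Jun 18.
Add 7 hours 44 minutes leg 1 → 10:06 PM UTC.
Add 5 hours and 20 minutes layover in Port Anselm → 3:26 AM UTC (Jun 19).
Add 8 hours and 55 minutes leg 2 → 12:21 PM UTC.
Add 3 hours and 56 minutes layover in Saltmere → 4:17 PM UTC.
Add 5 hours and 30 minutes leg 3 → 9:47 PM UTC.
Add 2 hours and 36 minutes layover in Kiritimati → 12:23 AM UTC (Jun 20).
Add 3 hours and 35 minutes leg 4 → 3:58 AM UTC.
Varnholm is UTC−2:00, so local arrival = 3:58 AM − 2:00 = 1:58 AM on Jun 20.

1:58 AM on June 20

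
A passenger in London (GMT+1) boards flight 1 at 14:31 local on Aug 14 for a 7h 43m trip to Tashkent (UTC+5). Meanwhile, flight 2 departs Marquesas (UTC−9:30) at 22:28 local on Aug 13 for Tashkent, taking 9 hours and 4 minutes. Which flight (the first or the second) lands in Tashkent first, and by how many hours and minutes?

Flight 1 in UTC: 14:31 − 1:00 = 13:31 on Aug 14.
+7 hours and 43 minutes → arrive 21:14 UTC on Aug 14.
Flight 2 in UTC: 22:28 + 9:30 = 07:58 on Aug 14.
+9 hours and 4 minutes → arrive 17:02 UTC on Aug 14.
Flight 2 lands earlier by 4 hours 12 minutes.

the second, by 4 hours 12 minutes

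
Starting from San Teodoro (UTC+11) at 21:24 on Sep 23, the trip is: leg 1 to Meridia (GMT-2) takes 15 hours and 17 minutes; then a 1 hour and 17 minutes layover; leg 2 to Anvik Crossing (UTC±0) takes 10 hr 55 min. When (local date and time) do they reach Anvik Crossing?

Convert departure to UTC: 21:24 − 11:00 = 10:24 UTC on Sep 23.
Add 15 hours 17 minutes leg 1 → 01:41 UTC (Sep 24).
Add 1 hour and 17 minutes layover in Meridia → 02:58 UTC.
Add 10 hours 55 minutes leg 2 → 13:53 UTC.
Anvik Crossing is UTC+0, so local arrival is the same: 13:53 on Sep 24.

13:53 on September 24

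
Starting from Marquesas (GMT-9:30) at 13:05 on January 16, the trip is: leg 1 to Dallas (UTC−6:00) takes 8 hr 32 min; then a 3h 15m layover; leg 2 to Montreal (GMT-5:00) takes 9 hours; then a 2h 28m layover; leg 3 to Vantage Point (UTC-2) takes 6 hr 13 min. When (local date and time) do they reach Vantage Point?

Convert departure to UTC: 13:05 + 9:30 = 22:35 UTC on Jan 16.
Add 8 hours and 32 minutes leg 1 → 07:07 UTC (Jan 17).
Add 3 hours 15 minutes layover in Dallas → 10:22 UTC.
Add 9 hours leg 2 → 19:22 UTC.
Add 2 hours and 28 minutes layover in Montreal → 21:50 UTC.
Add 6 hours and 13 minutes leg 3 → 04:03 UTC (Jan 18).
Vantage Point is UTC−2:00, so local arrival = 04:03 − 2:00 = 02:03 on Jan 18.

02:03 on January 18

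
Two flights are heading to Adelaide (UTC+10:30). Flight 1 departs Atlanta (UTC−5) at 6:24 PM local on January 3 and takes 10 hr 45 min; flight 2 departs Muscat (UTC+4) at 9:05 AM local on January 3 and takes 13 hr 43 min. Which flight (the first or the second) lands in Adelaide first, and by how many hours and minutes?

the second, by 15 hours 21 minutes

Flight 1 in UTC: 6:24 PM + 5:00 = 11:24 PM on Jan 3.
+10 hours and 45 minutes → arrive 10:09 AM UTC on Jan 4.
Flight 2 in UTC: 9:05 AM − 4:00 = 5:05 AM on Jan 3.
+13 hours 43 minutes → arrive 6:48 PM UTC on Jan 3.
Flight 2 lands earlier by 15 hours 21 minutes.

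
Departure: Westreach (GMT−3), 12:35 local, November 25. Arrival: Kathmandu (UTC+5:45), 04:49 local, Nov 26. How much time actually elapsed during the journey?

Kathmandu is 8:45 ahead of Westreach.
Clock-face elapsed time (ignoring zones) is 16 hours 14 minutes.
Actual elapsed = 16 hours 14 minutes − 8:45 = 7 hours 29 minutes.

7 hours 29 minutes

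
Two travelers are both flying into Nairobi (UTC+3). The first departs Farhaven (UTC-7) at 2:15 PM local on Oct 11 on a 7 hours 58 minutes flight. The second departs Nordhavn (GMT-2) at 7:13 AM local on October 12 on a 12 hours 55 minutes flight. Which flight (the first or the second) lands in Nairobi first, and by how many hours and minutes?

Flight 1 in UTC: 2:15 PM + 7:00 = 9:15 PM on Oct 11.
+7 hours 58 minutes → arrive 5:13 AM UTC on Oct 12.
Flight 2 in UTC: 7:13 AM + 2:00 = 9:13 AM on Oct 12.
+12 hours 55 minutes → arrive 10:08 PM UTC on Oct 12.
Flight 1 lands earlier by 16 hours 55 minutes.

the first, by 16 hours 55 minutes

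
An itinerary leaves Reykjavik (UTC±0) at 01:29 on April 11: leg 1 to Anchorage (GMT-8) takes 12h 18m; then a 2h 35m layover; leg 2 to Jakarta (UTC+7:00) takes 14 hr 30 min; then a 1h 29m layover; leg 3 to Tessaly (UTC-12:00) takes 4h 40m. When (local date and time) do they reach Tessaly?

Reykjavik is at UTC+0, so departure is already 01:29 UTC on Apr 11.
Add 12 hours and 18 minutes leg 1 → 13:47 UTC.
Add 2 hours 35 minutes layover in Anchorage → 16:22 UTC.
Add 14 hours 30 minutes leg 2 → 06:52 UTC (Apr 12).
Add 1 hour and 29 minutes layover in Jakarta → 08:21 UTC.
Add 4 hours and 40 minutes leg 3 → 13:01 UTC.
Tessaly is UTC−12:00, so local arrival = 13:01 − 12:00 = 01:01 on Apr 12.

01:01 on April 12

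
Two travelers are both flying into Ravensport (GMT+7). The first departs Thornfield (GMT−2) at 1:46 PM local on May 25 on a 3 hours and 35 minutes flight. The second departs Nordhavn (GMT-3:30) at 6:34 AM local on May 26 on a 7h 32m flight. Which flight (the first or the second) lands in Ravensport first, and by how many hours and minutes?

Flight 1 in UTC: 1:46 PM + 2:00 = 3:46 PM on May 25.
+3 hours and 35 minutes → arrive 7:21 PM UTC on May 25.
Flight 2 in UTC: 6:34 AM + 3:30 = 10:04 AM on May 26.
+7 hours 32 minutes → arrive 5:36 PM UTC on May 26.
Flight 1 lands earlier by 22 hours 15 minutes.

the first, by 22 hours 15 minutes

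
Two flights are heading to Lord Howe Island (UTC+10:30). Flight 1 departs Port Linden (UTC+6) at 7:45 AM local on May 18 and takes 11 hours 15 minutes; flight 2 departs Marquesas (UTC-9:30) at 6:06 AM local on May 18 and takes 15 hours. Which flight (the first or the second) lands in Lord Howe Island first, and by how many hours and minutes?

Flight 1 in UTC: 7:45 AM − 6:00 = 1:45 AM on May 18.
+11 hours and 15 minutes → arrive 1:00 PM UTC on May 18.
Flight 2 in UTC: 6:06 AM + 9:30 = 3:36 PM on May 18.
+15 hours → arrive 6:36 AM UTC on May 19.
Flight 1 lands earlier by 17 hours 36 minutes.

the first, by 17 hours 36 minutes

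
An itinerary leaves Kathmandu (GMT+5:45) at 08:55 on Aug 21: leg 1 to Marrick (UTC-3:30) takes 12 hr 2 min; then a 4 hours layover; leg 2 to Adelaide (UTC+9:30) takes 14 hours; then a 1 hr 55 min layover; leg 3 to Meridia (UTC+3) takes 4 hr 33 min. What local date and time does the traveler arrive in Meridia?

18:40 on August 22

Convert departure to UTC: 08:55 − 5:45 = 03:10 UTC on Aug 21.
Add 12 hours and 2 minutes leg 1 → 15:12 UTC.
Add 4 hours layover in Marrick → 19:12 UTC.
Add 14 hours leg 2 → 09:12 UTC (Aug 22).
Add 1 hour 55 minutes layover in Adelaide → 11:07 UTC.
Add 4 hours 33 minutes leg 3 → 15:40 UTC.
Meridia is UTC+3:00, so local arrival = 15:40 + 3:00 = 18:40 on Aug 22.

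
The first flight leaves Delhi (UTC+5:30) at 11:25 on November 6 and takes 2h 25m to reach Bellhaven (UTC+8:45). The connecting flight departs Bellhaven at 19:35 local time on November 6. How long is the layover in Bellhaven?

Convert departure to UTC: 11:25 − 5:30 = 05:55 UTC on Nov 6.
Add 2 hours 25 minutes flight time → 08:20 UTC.
Bellhaven is UTC+8:45, so local arrival = 08:20 + 8:45 = 17:05 on Nov 6.
Layover = 19:35 − 17:05 = 2 hours 30 minutes.

2 hours 30 minutes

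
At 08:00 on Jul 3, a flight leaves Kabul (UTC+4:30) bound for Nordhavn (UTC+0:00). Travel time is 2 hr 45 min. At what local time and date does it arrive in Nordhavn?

Nordhavn is 4:30 behind Kabul.
After 2 hours 45 minutes it is 10:45 in Kabul.
Shift by the zone difference: 10:45 − 4:30 = 06:15 on Jul 3 in Nordhavn.

06:15 on July 3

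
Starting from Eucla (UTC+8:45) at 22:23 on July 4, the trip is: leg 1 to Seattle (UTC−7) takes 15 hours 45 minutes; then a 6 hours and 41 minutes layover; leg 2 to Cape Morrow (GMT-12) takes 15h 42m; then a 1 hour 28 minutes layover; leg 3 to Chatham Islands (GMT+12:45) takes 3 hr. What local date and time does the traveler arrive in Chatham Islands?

20:59 on July 6

Convert departure to UTC: 22:23 − 8:45 = 13:38 UTC on Jul 4.
Add 15 hours 45 minutes leg 1 → 05:23 UTC (Jul 5).
Add 6 hours 41 minutes layover in Seattle → 12:04 UTC.
Add 15 hours and 42 minutes leg 2 → 03:46 UTC (Jul 6).
Add 1 hour 28 minutes layover in Cape Morrow → 05:14 UTC.
Add 3 hours leg 3 → 08:14 UTC.
Chatham Islands is UTC+12:45, so local arrival = 08:14 + 12:45 = 20:59 on Jul 6.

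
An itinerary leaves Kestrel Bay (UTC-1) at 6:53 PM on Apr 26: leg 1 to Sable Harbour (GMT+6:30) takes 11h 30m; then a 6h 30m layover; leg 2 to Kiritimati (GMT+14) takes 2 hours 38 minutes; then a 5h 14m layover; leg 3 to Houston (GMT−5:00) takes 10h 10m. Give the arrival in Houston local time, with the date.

Convert departure to UTC: 6:53 PM + 1:00 = 7:53 PM UTC on Apr 26.
Add 11 hours and 30 minutes leg 1 → 7:23 AM UTC (Apr 27).
Add 6 hours 30 minutes layover in Sable Harbour → 1:53 PM UTC.
Add 2 hours and 38 minutes leg 2 → 4:31 PM UTC.
Add 5 hours and 14 minutes layover in Kiritimati → 9:45 PM UTC.
Add 10 hours 10 minutes leg 3 → 7:55 AM UTC (Apr 28).
Houston is UTC−5:00, so local arrival = 7:55 AM − 5:00 = 2:55 AM on Apr 28.

2:55 AM on April 28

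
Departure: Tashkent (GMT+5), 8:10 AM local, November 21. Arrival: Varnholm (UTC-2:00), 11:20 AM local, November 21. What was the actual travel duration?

Varnholm is 7:00 behind Tashkent.
Clock-face elapsed time (ignoring zones) is 3 hours 10 minutes.
Actual elapsed = 3 hours 10 minutes + 7:00 = 10 hours 10 minutes.

10 hours 10 minutes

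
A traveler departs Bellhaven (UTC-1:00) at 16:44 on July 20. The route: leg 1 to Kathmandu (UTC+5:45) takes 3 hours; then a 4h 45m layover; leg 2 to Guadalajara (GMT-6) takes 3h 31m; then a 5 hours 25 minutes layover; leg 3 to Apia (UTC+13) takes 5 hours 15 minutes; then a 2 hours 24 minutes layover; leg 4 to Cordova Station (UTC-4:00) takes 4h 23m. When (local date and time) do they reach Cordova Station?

Convert departure to UTC: 16:44 + 1:00 = 17:44 UTC on Jul 20.
Add 3 hours leg 1 → 20:44 UTC.
Add 4 hours and 45 minutes layover in Kathmandu → 01:29 UTC (Jul 21).
Add 3 hours 31 minutes leg 2 → 05:00 UTC.
Add 5 hours and 25 minutes layover in Guadalajara → 10:25 UTC.
Add 5 hours and 15 minutes leg 3 → 15:40 UTC.
Add 2 hours 24 minutes layover in Apia → 18:04 UTC.
Add 4 hours 23 minutes leg 4 → 22:27 UTC.
Cordova Station is UTC−4:00, so local arrival = 22:27 − 4:00 = 18:27 on Jul 21.

18:27 on Jul 21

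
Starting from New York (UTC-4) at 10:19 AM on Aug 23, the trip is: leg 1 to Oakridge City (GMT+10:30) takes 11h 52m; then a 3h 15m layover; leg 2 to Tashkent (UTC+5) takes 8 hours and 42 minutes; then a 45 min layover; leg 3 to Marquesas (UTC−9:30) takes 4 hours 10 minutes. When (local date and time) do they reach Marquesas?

9:33 AM on Aug 24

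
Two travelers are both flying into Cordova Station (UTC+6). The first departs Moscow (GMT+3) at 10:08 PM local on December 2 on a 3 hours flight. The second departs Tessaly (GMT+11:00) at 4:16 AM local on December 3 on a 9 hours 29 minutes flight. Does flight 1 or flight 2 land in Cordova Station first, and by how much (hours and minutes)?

the first, by 4 hours 37 minutes

Flight 1 in UTC: 10:08 PM − 3:00 = 7:08 PM on Dec 2.
+3 hours → arrive 10:08 PM UTC on Dec 2.
Flight 2 in UTC: 4:16 AM − 11:00 = 5:16 PM on Dec 2.
+9 hours 29 minutes → arrive 2:45 AM UTC on Dec 3.
Flight 1 lands earlier by 4 hours 37 minutes.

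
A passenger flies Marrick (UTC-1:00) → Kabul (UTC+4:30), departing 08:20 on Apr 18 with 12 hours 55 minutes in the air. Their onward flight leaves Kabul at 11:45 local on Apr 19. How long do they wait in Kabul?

9 hours

Convert departure to UTC: 08:20 + 1:00 = 09:20 UTC on Apr 18.
Add 12 hours and 55 minutes flight time → 22:15 UTC.
Kabul is UTC+4:30, so local arrival = 22:15 + 4:30 = 02:45 on Apr 19.
Layover = 11:45 − 02:45 = 9 hours.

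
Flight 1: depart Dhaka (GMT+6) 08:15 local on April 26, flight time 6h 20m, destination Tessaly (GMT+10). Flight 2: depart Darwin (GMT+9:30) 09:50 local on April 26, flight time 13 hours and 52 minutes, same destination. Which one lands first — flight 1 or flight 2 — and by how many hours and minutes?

the first, by 5 hours 37 minutes

Flight 1 in UTC: 08:15 − 6:00 = 02:15 on Apr 26.
+6 hours 20 minutes → arrive 08:35 UTC on Apr 26.
Flight 2 in UTC: 09:50 − 9:30 = 00:20 on Apr 26.
+13 hours 52 minutes → arrive 14:12 UTC on Apr 26.
Flight 1 lands earlier by 5 hours 37 minutes.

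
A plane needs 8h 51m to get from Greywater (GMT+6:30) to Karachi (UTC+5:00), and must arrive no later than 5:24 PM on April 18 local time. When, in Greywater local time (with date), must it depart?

Target arrival in UTC: 5:24 PM − 5:00 = 12:24 PM on Apr 18.
Subtract 8 hours 51 minutes → departure 3:33 AM UTC on Apr 18.
Greywater is UTC+6:30: 3:33 AM + 6:30 = 10:03 AM on Apr 18.

10:03 AM on April 18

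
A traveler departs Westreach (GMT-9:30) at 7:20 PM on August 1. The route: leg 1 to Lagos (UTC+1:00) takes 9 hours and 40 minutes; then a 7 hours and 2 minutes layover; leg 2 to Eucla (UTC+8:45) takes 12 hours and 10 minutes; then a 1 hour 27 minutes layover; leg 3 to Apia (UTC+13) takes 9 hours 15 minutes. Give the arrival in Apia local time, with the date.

9:24 AM on August 4

Convert departure to UTC: 7:20 PM + 9:30 = 4:50 AM UTC on Aug 2.
Add 9 hours 40 minutes leg 1 → 2:30 PM UTC.
Add 7 hours and 2 minutes layover in Lagos → 9:32 PM UTC.
Add 12 hours 10 minutes leg 2 → 9:42 AM UTC (Aug 3).
Add 1 hour 27 minutes layover in Eucla → 11:09 AM UTC.
Add 9 hours 15 minutes leg 3 → 8:24 PM UTC.
Apia is UTC+13:00, so local arrival = 8:24 PM + 13:00 = 9:24 AM on Aug 4.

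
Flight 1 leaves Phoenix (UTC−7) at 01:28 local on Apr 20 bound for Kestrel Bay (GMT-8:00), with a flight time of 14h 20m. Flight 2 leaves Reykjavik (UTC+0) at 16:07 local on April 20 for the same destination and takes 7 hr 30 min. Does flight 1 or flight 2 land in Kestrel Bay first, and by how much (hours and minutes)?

the first, by 49 minutes

Flight 1 in UTC: 01:28 + 7:00 = 08:28 on Apr 20.
+14 hours 20 minutes → arrive 22:48 UTC on Apr 20.
Flight 2 departs at 16:07 UTC (Apr 20).
+7 hours and 30 minutes → arrive 23:37 UTC on Apr 20.
Flight 1 lands earlier by 49 minutes.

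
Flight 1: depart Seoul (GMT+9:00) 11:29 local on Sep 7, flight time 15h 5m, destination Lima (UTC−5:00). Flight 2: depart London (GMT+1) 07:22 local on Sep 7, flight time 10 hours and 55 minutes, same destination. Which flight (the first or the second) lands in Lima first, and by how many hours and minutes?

the second, by 17 minutes

Flight 1 in UTC: 11:29 − 9:00 = 02:29 on Sep 7.
+15 hours 5 minutes → arrive 17:34 UTC on Sep 7.
Flight 2 in UTC: 07:22 − 1:00 = 06:22 on Sep 7.
+10 hours and 55 minutes → arrive 17:17 UTC on Sep 7.
Flight 2 lands earlier by 17 minutes.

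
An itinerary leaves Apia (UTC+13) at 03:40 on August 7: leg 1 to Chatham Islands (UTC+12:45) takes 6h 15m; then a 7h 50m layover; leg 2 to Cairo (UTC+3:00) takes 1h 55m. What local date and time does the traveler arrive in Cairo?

09:40 on August 7

Convert departure to UTC: 03:40 − 13:00 = 14:40 UTC on Aug 6.
Add 6 hours and 15 minutes leg 1 → 20:55 UTC.
Add 7 hours 50 minutes layover in Chatham Islands → 04:45 UTC (Aug 7).
Add 1 hour 55 minutes leg 2 → 06:40 UTC.
Cairo is UTC+3:00, so local arrival = 06:40 + 3:00 = 09:40 on Aug 7.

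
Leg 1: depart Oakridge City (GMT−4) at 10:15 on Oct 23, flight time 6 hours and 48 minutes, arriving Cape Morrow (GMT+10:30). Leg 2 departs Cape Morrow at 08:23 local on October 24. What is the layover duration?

50 minutes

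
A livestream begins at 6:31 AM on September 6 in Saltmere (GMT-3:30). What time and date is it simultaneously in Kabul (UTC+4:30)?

Kabul is 8:00 ahead of Saltmere.
Shift by the zone difference: 6:31 AM + 8:00 = 2:31 PM on Sep 6 in Kabul.

2:31 PM on September 6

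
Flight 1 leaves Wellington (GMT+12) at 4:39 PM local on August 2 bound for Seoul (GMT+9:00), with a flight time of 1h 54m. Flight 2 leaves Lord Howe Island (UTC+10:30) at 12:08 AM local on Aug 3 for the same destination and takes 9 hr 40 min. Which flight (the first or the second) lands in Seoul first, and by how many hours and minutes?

the first, by 16 hours 45 minutes

Flight 1 in UTC: 4:39 PM − 12:00 = 4:39 AM on Aug 2.
+1 hour 54 minutes → arrive 6:33 AM UTC on Aug 2.
Flight 2 in UTC: 12:08 AM − 10:30 = 1:38 PM on Aug 2.
+9 hours 40 minutes → arrive 11:18 PM UTC on Aug 2.
Flight 1 lands earlier by 16 hours 45 minutes.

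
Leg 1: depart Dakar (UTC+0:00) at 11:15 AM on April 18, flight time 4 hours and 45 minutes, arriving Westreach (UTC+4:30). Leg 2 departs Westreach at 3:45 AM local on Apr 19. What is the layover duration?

Dakar is at UTC+0, so departure is already 11:15 AM UTC on Apr 18.
Add 4 hours 45 minutes flight time → 4:00 PM UTC.
Westreach is UTC+4:30, so local arrival = 4:00 PM + 4:30 = 8:30 PM on Apr 18.
Layover = 3:45 AM − 8:30 PM (+1 day) = 7 hours 15 minutes.

7 hours 15 minutes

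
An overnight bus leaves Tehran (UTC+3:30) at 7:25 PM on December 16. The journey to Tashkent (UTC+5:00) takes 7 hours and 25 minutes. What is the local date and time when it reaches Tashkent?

4:20 AM on Dec 17

Tashkent is 1:30 ahead of Tehran.
After 7 hours 25 minutes it is 2:50 AM (Dec 17) in Tehran.
Shift by the zone difference: 2:50 AM + 1:30 = 4:20 AM on Dec 17 in Tashkent.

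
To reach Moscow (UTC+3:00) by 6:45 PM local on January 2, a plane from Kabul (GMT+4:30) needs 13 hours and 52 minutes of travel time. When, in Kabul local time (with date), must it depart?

Target arrival in UTC: 6:45 PM − 3:00 = 3:45 PM on Jan 2.
Subtract 13 hours 52 minutes → departure 1:53 AM UTC on Jan 2.
Kabul is UTC+4:30: 1:53 AM + 4:30 = 6:23 AM on Jan 2.

6:23 AM on Jan 2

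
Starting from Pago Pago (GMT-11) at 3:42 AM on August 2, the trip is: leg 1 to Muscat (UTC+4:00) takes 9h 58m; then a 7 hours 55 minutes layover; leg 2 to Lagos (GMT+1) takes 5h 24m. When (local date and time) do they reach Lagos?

2:59 PM on August 3

Convert departure to UTC: 3:42 AM + 11:00 = 2:42 PM UTC on Aug 2.
Add 9 hours and 58 minutes leg 1 → 12:40 AM UTC (Aug 3).
Add 7 hours 55 minutes layover in Muscat → 8:35 AM UTC.
Add 5 hours and 24 minutes leg 2 → 1:59 PM UTC.
Lagos is UTC+1:00, so local arrival = 1:59 PM + 1:00 = 2:59 PM on Aug 3.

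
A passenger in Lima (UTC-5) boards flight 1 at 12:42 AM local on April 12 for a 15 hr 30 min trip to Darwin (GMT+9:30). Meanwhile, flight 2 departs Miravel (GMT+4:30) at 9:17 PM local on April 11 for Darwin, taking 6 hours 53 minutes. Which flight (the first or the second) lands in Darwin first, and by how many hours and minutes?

the second, by 21 hours 32 minutes

Flight 1 in UTC: 12:42 AM + 5:00 = 5:42 AM on Apr 12.
+15 hours and 30 minutes → arrive 9:12 PM UTC on Apr 12.
Flight 2 in UTC: 9:17 PM − 4:30 = 4:47 PM on Apr 11.
+6 hours 53 minutes → arrive 11:40 PM UTC on Apr 11.
Flight 2 lands earlier by 21 hours 32 minutes.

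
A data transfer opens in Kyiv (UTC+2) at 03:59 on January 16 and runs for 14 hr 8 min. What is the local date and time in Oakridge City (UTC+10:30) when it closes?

02:37 on January 17

Convert start to UTC: 03:59 − 2:00 = 01:59 UTC on Jan 16.
Add 14 hours 8 minutes duration → 16:07 UTC.
Oakridge City is UTC+10:30, so local end time = 16:07 + 10:30 = 02:37 on Jan 17.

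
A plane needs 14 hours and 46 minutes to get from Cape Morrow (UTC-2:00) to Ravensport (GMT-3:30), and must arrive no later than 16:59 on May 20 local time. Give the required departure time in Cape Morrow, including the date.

03:43 on May 20

Target arrival in UTC: 16:59 + 3:30 = 20:29 on May 20.
Subtract 14 hours 46 minutes → departure 05:43 UTC on May 20.
Cape Morrow is UTC−2:00: 05:43 − 2:00 = 03:43 on May 20.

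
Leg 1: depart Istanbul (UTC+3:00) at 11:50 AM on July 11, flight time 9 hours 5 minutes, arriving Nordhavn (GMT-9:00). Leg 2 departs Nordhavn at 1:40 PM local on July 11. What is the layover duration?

Convert departure to UTC: 11:50 AM − 3:00 = 8:50 AM UTC on Jul 11.
Add 9 hours and 5 minutes flight time → 5:55 PM UTC.
Nordhavn is UTC−9:00, so local arrival = 5:55 PM − 9:00 = 8:55 AM on Jul 11.
Layover = 1:40 PM − 8:55 AM = 4 hours 45 minutes.

4 hours 45 minutes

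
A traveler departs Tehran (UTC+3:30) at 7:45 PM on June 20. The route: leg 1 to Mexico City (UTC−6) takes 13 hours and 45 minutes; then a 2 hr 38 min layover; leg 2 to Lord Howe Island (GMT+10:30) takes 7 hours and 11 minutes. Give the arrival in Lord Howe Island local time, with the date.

Convert departure to UTC: 7:45 PM − 3:30 = 4:15 PM UTC on Jun 20.
Add 13 hours and 45 minutes leg 1 → 6:00 AM UTC (Jun 21).
Add 2 hours 38 minutes layover in Mexico City → 8:38 AM UTC.
Add 7 hours and 11 minutes leg 2 → 3:49 PM UTC.
Lord Howe Island is UTC+10:30, so local arrival = 3:49 PM + 10:30 = 2:19 AM on Jun 22.

2:19 AM on Jun 22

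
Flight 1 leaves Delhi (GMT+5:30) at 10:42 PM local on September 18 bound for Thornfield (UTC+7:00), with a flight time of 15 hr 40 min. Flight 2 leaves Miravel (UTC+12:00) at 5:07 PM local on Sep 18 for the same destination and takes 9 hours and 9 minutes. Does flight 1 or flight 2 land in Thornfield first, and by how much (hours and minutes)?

Flight 1 in UTC: 10:42 PM − 5:30 = 5:12 PM on Sep 18.
+15 hours 40 minutes → arrive 8:52 AM UTC on Sep 19.
Flight 2 in UTC: 5:07 PM − 12:00 = 5:07 AM on Sep 18.
+9 hours and 9 minutes → arrive 2:16 PM UTC on Sep 18.
Flight 2 lands earlier by 18 hours 36 minutes.

the second, by 18 hours 36 minutes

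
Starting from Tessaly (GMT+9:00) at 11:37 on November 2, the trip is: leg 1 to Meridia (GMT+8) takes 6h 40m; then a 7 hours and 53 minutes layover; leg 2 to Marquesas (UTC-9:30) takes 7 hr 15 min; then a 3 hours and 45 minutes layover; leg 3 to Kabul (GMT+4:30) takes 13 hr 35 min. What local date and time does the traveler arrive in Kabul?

Convert departure to UTC: 11:37 − 9:00 = 02:37 UTC on Nov 2.
Add 6 hours and 40 minutes leg 1 → 09:17 UTC.
Add 7 hours and 53 minutes layover in Meridia → 17:10 UTC.
Add 7 hours and 15 minutes leg 2 → 00:25 UTC (Nov 3).
Add 3 hours and 45 minutes layover in Marquesas → 04:10 UTC.
Add 13 hours 35 minutes leg 3 → 17:45 UTC.
Kabul is UTC+4:30, so local arrival = 17:45 + 4:30 = 22:15 on Nov 3.

22:15 on Nov 3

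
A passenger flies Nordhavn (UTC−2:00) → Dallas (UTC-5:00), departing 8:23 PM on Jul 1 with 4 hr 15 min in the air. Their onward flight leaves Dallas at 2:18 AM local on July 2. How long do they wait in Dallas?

Convert departure to UTC: 8:23 PM + 2:00 = 10:23 PM UTC on Jul 1.
Add 4 hours and 15 minutes flight time → 2:38 AM UTC (Jul 2).
Dallas is UTC−5:00, so local arrival = 2:38 AM − 5:00 = 9:38 PM on Jul 1.
Layover = 2:18 AM − 9:38 PM (+1 day) = 4 hours 40 minutes.

4 hours 40 minutes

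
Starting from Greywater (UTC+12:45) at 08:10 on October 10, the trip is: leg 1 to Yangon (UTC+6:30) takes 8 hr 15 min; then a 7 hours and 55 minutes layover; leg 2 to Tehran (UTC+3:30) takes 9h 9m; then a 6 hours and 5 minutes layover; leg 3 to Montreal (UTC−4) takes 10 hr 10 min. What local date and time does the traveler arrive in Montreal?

Convert departure to UTC: 08:10 − 12:45 = 19:25 UTC on Oct 9.
Add 8 hours 15 minutes leg 1 → 03:40 UTC (Oct 10).
Add 7 hours and 55 minutes layover in Yangon → 11:35 UTC.
Add 9 hours and 9 minutes leg 2 → 20:44 UTC.
Add 6 hours and 5 minutes layover in Tehran → 02:49 UTC (Oct 11).
Add 10 hours 10 minutes leg 3 → 12:59 UTC.
Montreal is UTC−4:00, so local arrival = 12:59 − 4:00 = 08:59 on Oct 11.

08:59 on Oct 11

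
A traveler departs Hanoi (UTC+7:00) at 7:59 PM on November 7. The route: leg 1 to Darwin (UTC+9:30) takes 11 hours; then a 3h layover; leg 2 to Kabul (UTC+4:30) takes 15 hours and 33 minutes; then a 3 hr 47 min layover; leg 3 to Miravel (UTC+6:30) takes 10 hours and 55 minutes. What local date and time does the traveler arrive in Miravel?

3:44 PM on November 9

Convert departure to UTC: 7:59 PM − 7:00 = 12:59 PM UTC on Nov 7.
Add 11 hours leg 1 → 11:59 PM UTC.
Add 3 hours layover in Darwin → 2:59 AM UTC (Nov 8).
Add 15 hours and 33 minutes leg 2 → 6:32 PM UTC.
Add 3 hours 47 minutes layover in Kabul → 10:19 PM UTC.
Add 10 hours and 55 minutes leg 3 → 9:14 AM UTC (Nov 9).
Miravel is UTC+6:30, so local arrival = 9:14 AM + 6:30 = 3:44 PM on Nov 9.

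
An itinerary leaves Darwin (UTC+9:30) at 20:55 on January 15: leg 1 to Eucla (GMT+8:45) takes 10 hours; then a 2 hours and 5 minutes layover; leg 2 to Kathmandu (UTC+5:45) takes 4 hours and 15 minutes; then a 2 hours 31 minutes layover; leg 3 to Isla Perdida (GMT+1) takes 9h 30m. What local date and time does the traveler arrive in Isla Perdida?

Convert departure to UTC: 20:55 − 9:30 = 11:25 UTC on Jan 15.
Add 10 hours leg 1 → 21:25 UTC.
Add 2 hours and 5 minutes layover in Eucla → 23:30 UTC.
Add 4 hours and 15 minutes leg 2 → 03:45 UTC (Jan 16).
Add 2 hours and 31 minutes layover in Kathmandu → 06:16 UTC.
Add 9 hours and 30 minutes leg 3 → 15:46 UTC.
Isla Perdida is UTC+1:00, so local arrival = 15:46 + 1:00 = 16:46 on Jan 16.

16:46 on January 16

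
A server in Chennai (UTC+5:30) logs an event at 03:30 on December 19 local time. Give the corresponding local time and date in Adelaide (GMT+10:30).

08:30 on December 19

In UTC: 03:30 − 5:30 = 22:00 on Dec 18.
Adelaide is UTC+10:30: 22:00 + 10:30 = 08:30 on Dec 19.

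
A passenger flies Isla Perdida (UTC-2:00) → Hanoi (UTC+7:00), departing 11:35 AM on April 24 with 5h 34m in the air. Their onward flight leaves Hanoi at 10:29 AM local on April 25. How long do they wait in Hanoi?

8 hours 20 minutes

Convert departure to UTC: 11:35 AM + 2:00 = 1:35 PM UTC on Apr 24.
Add 5 hours 34 minutes flight time → 7:09 PM UTC.
Hanoi is UTC+7:00, so local arrival = 7:09 PM + 7:00 = 2:09 AM on Apr 25.
Layover = 10:29 AM − 2:09 AM = 8 hours 20 minutes.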